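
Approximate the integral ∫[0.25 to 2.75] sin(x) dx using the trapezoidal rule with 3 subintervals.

f(x) = sin(x)
a = 0.25, b = 2.75, n = 3
h = (b - a)/n = 0.833333

Trapezoidal rule: (h/2)[f(x₀) + 2f(x₁) + 2f(x₂) + ... + f(xₙ)]

x_0 = 0.2500, f(x_0) = 0.247404, coefficient = 1
x_1 = 1.0833, f(x_1) = 0.883524, coefficient = 2
x_2 = 1.9167, f(x_2) = 0.940781, coefficient = 2
x_3 = 2.7500, f(x_3) = 0.381661, coefficient = 1

I ≈ (0.833333/2) × 4.277674 = 1.782364
Exact value: 1.893215
Error: 0.110850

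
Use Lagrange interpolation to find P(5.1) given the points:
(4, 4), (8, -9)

Lagrange interpolation formula:
P(x) = Σ yᵢ × Lᵢ(x)
where Lᵢ(x) = Π_{j≠i} (x - xⱼ)/(xᵢ - xⱼ)

L_0(5.1) = (5.1 - 8)/(4 - 8) = 0.725000
L_1(5.1) = (5.1 - 4)/(8 - 4) = 0.275000

P(5.1) = 4×L_0(5.1) + (-9)×L_1(5.1)
P(5.1) = 0.425000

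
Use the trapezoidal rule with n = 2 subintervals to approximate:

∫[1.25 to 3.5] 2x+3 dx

f(x) = 2x+3
a = 1.25, b = 3.5, n = 2
h = (b - a)/n = 1.125000

Trapezoidal rule: (h/2)[f(x₀) + 2f(x₁) + 2f(x₂) + ... + f(xₙ)]

x_0 = 1.2500, f(x_0) = 5.500000, coefficient = 1
x_1 = 2.3750, f(x_1) = 7.750000, coefficient = 2
x_2 = 3.5000, f(x_2) = 10.000000, coefficient = 1

I ≈ (1.125000/2) × 31.000000 = 17.437500
Exact value: 17.437500
Error: 0.000000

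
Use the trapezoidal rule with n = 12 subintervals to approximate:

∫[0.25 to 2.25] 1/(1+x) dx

f(x) = 1/(1+x)
a = 0.25, b = 2.25, n = 12
h = (b - a)/n = 0.166667

Trapezoidal rule: (h/2)[f(x₀) + 2f(x₁) + 2f(x₂) + ... + f(xₙ)]

x_0 = 0.2500, f(x_0) = 0.800000, coefficient = 1
x_1 = 0.4167, f(x_1) = 0.705882, coefficient = 2
x_2 = 0.5833, f(x_2) = 0.631579, coefficient = 2
x_3 = 0.7500, f(x_3) = 0.571429, coefficient = 2
x_4 = 0.9167, f(x_4) = 0.521739, coefficient = 2
x_5 = 1.0833, f(x_5) = 0.480000, coefficient = 2
x_6 = 1.2500, f(x_6) = 0.444444, coefficient = 2
x_7 = 1.4167, f(x_7) = 0.413793, coefficient = 2
x_8 = 1.5833, f(x_8) = 0.387097, coefficient = 2
x_9 = 1.7500, f(x_9) = 0.363636, coefficient = 2
x_10 = 1.9167, f(x_10) = 0.342857, coefficient = 2
x_11 = 2.0833, f(x_11) = 0.324324, coefficient = 2
x_12 = 2.2500, f(x_12) = 0.307692, coefficient = 1

I ≈ (0.166667/2) × 11.481255 = 0.956771
Exact value: 0.955511
Error: 0.001260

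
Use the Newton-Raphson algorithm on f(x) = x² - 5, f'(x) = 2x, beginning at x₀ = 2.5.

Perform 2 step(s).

f(x) = x² - 5
f'(x) = 2x
x₀ = 2.5

Newton-Raphson formula: x_{n+1} = x_n - f(x_n)/f'(x_n)

Iteration 1:
  f(2.500000) = 1.250000
  f'(2.500000) = 5.000000
  x_1 = 2.500000 - 1.250000/5.000000 = 2.250000
Iteration 2:
  f(2.250000) = 0.062500
  f'(2.250000) = 4.500000
  x_2 = 2.250000 - 0.062500/4.500000 = 2.236111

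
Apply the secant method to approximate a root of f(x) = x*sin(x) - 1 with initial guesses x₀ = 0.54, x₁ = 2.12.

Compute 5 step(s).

f(x) = x*sin(x) - 1
x₀ = 0.54, x₁ = 2.12

Secant formula: x_{n+1} = x_n - f(x_n)(x_n - x_{n-1})/(f(x_n) - f(x_{n-1}))

Iteration 1:
  f(0.540000) = -0.722367
  f(2.120000) = 0.808234
  x_2 = 2.120000 - 0.808234×(2.120000 - 0.540000)/(0.808234 - (-0.722367))
       = 1.285681
Iteration 2:
  f(2.120000) = 0.808234
  f(1.285681) = 0.233777
  x_3 = 1.285681 - 0.233777×(1.285681 - 2.120000)/(0.233777 - 0.808234)
       = 0.946153
Iteration 3:
  f(1.285681) = 0.233777
  f(0.946153) = -0.232508
  x_4 = 0.946153 - (-0.232508)×(0.946153 - 1.285681)/(-0.232508 - 0.233777)
       = 1.115455
Iteration 4:
  f(0.946153) = -0.232508
  f(1.115455) = 0.001802
  x_5 = 1.115455 - 0.001802×(1.115455 - 0.946153)/(0.001802 - (-0.232508))
       = 1.114153
Iteration 5:
  f(1.115455) = 0.001802
  f(1.114153) = -0.000006
  x_6 = 1.114153 - (-0.000006)×(1.114153 - 1.115455)/(-0.000006 - 0.001802)
       = 1.114157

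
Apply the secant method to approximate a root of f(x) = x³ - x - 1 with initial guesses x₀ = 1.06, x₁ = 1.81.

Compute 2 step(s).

f(x) = x³ - x - 1
x₀ = 1.06, x₁ = 1.81

Secant formula: x_{n+1} = x_n - f(x_n)(x_n - x_{n-1})/(f(x_n) - f(x_{n-1}))

Iteration 1:
  f(1.060000) = -0.868984
  f(1.810000) = 3.119741
  x_2 = 1.810000 - 3.119741×(1.810000 - 1.060000)/(3.119741 - (-0.868984))
       = 1.223395
Iteration 2:
  f(1.810000) = 3.119741
  f(1.223395) = -0.392345
  x_3 = 1.223395 - (-0.392345)×(1.223395 - 1.810000)/(-0.392345 - 3.119741)
       = 1.288926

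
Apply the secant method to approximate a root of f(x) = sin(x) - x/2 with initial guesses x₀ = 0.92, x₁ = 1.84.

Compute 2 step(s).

f(x) = sin(x) - x/2
x₀ = 0.92, x₁ = 1.84

Secant formula: x_{n+1} = x_n - f(x_n)(x_n - x_{n-1})/(f(x_n) - f(x_{n-1}))

Iteration 1:
  f(0.920000) = 0.335602
  f(1.840000) = 0.043983
  x_2 = 1.840000 - 0.043983×(1.840000 - 0.920000)/(0.043983 - 0.335602)
       = 1.978758
Iteration 2:
  f(1.840000) = 0.043983
  f(1.978758) = -0.071447
  x_3 = 1.978758 - (-0.071447)×(1.978758 - 1.840000)/(-0.071447 - 0.043983)
       = 1.892872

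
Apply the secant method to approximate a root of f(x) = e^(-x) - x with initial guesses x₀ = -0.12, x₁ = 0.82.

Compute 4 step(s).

f(x) = e^(-x) - x
x₀ = -0.12, x₁ = 0.82

Secant formula: x_{n+1} = x_n - f(x_n)(x_n - x_{n-1})/(f(x_n) - f(x_{n-1}))

Iteration 1:
  f(-0.120000) = 1.247497
  f(0.820000) = -0.379568
  x_2 = 0.820000 - (-0.379568)×(0.820000 - (-0.120000))/(-0.379568 - 1.247497)
       = 0.600713
Iteration 2:
  f(0.820000) = -0.379568
  f(0.600713) = -0.052293
  x_3 = 0.600713 - (-0.052293)×(0.600713 - 0.820000)/(-0.052293 - (-0.379568))
       = 0.565675
Iteration 3:
  f(0.600713) = -0.052293
  f(0.565675) = 0.002302
  x_4 = 0.565675 - 0.002302×(0.565675 - 0.600713)/(0.002302 - (-0.052293))
       = 0.567152
Iteration 4:
  f(0.565675) = 0.002302
  f(0.567152) = -0.000014
  x_5 = 0.567152 - (-0.000014)×(0.567152 - 0.565675)/(-0.000014 - 0.002302)
       = 0.567143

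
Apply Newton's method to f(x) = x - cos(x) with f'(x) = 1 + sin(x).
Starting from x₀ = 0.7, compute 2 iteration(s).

f(x) = x - cos(x)
f'(x) = 1 + sin(x)
x₀ = 0.7

Newton-Raphson formula: x_{n+1} = x_n - f(x_n)/f'(x_n)

Iteration 1:
  f(0.700000) = -0.064842
  f'(0.700000) = 1.644218
  x_1 = 0.700000 - (-0.064842)/1.644218 = 0.739436
Iteration 2:
  f(0.739436) = 0.000588
  f'(0.739436) = 1.673872
  x_2 = 0.739436 - 0.000588/1.673872 = 0.739085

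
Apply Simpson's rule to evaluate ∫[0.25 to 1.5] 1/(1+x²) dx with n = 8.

f(x) = 1/(1+x²)
a = 0.25, b = 1.5, n = 8
h = (b - a)/n = 0.156250

Simpson's rule: (h/3)[f(x₀) + 4f(x₁) + 2f(x₂) + ... + f(xₙ)]

x_0 = 0.2500, f(x_0) = 0.941176, coefficient = 1
x_1 = 0.4062, f(x_1) = 0.858340, coefficient = 4
x_2 = 0.5625, f(x_2) = 0.759644, coefficient = 2
x_3 = 0.7188, f(x_3) = 0.659369, coefficient = 4
x_4 = 0.8750, f(x_4) = 0.566372, coefficient = 2
x_5 = 1.0312, f(x_5) = 0.484619, coefficient = 4
x_6 = 1.1875, f(x_6) = 0.414911, coefficient = 2
x_7 = 1.3438, f(x_7) = 0.356422, coefficient = 4
x_8 = 1.5000, f(x_8) = 0.307692, coefficient = 1

I ≈ (0.156250/3) × 14.165722 = 0.737798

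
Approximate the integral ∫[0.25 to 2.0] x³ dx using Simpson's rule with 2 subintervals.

f(x) = x³
a = 0.25, b = 2.0, n = 2
h = (b - a)/n = 0.875000

Simpson's rule: (h/3)[f(x₀) + 4f(x₁) + 2f(x₂) + ... + f(xₙ)]

x_0 = 0.2500, f(x_0) = 0.015625, coefficient = 1
x_1 = 1.1250, f(x_1) = 1.423828, coefficient = 4
x_2 = 2.0000, f(x_2) = 8.000000, coefficient = 1

I ≈ (0.875000/3) × 13.710938 = 3.999023
Exact value: 3.999023
Error: 0.000000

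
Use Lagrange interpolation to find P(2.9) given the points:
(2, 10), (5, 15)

Lagrange interpolation formula:
P(x) = Σ yᵢ × Lᵢ(x)
where Lᵢ(x) = Π_{j≠i} (x - xⱼ)/(xᵢ - xⱼ)

L_0(2.9) = (2.9 - 5)/(2 - 5) = 0.700000
L_1(2.9) = (2.9 - 2)/(5 - 2) = 0.300000

P(2.9) = 10×L_0(2.9) + 15×L_1(2.9)
P(2.9) = 11.500000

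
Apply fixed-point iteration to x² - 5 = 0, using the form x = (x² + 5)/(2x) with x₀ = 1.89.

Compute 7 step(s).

Equation: x² - 5 = 0
Fixed-point form: x = (x² + 5)/(2x)
x₀ = 1.89

x_1 = g(1.890000) = 2.267751
x_2 = g(2.267751) = 2.236289
x_3 = g(2.236289) = 2.236068
x_4 = g(2.236068) = 2.236068
x_5 = g(2.236068) = 2.236068
x_6 = g(2.236068) = 2.236068
x_7 = g(2.236068) = 2.236068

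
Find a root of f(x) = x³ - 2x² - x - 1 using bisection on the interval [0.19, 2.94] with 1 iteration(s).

f(x) = x³ - 2x² - x - 1
Initial interval: [0.19, 2.94]

Iteration 1:
  c_1 = (0.190000 + 2.940000)/2 = 1.565000
  f(c_1) = f(1.565000) = -3.630413
  f(a) × f(c) ≥ 0, new interval: [1.565000, 2.940000]

After 1 iteration(s), the approximation is c_1 = 1.565000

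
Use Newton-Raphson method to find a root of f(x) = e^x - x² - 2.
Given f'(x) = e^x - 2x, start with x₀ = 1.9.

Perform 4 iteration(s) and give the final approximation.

f(x) = e^x - x² - 2
f'(x) = e^x - 2x
x₀ = 1.9

Newton-Raphson formula: x_{n+1} = x_n - f(x_n)/f'(x_n)

Iteration 1:
  f(1.900000) = 1.075894
  f'(1.900000) = 2.885894
  x_1 = 1.900000 - 1.075894/2.885894 = 1.527189
Iteration 2:
  f(1.527189) = 0.272906
  f'(1.527189) = 1.550834
  x_2 = 1.527189 - 0.272906/1.550834 = 1.351215
Iteration 3:
  f(1.351215) = 0.036333
  f'(1.351215) = 1.159684
  x_3 = 1.351215 - 0.036333/1.159684 = 1.319885
Iteration 4:
  f(1.319885) = 0.000894
  f'(1.319885) = 1.103221
  x_4 = 1.319885 - 0.000894/1.103221 = 1.319074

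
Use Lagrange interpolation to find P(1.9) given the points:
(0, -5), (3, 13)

Lagrange interpolation formula:
P(x) = Σ yᵢ × Lᵢ(x)
where Lᵢ(x) = Π_{j≠i} (x - xⱼ)/(xᵢ - xⱼ)

L_0(1.9) = (1.9 - 3)/(0 - 3) = 0.366667
L_1(1.9) = (1.9 - 0)/(3 - 0) = 0.633333

P(1.9) = (-5)×L_0(1.9) + 13×L_1(1.9)
P(1.9) = 6.400000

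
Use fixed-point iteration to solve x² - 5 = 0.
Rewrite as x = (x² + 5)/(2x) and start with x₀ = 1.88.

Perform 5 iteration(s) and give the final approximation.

Equation: x² - 5 = 0
Fixed-point form: x = (x² + 5)/(2x)
x₀ = 1.88

x_1 = g(1.880000) = 2.269787
x_2 = g(2.269787) = 2.236318
x_3 = g(2.236318) = 2.236068
x_4 = g(2.236068) = 2.236068
x_5 = g(2.236068) = 2.236068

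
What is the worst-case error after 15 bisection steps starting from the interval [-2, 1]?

Bisection error bound: |error| ≤ (b-a)/2^n
|error| ≤ (1 - (-2))/2^15 = 3/2^15
|error| ≤ 0.0000915527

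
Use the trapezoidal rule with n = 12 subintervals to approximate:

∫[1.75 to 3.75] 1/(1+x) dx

f(x) = 1/(1+x)
a = 1.75, b = 3.75, n = 12
h = (b - a)/n = 0.166667

Trapezoidal rule: (h/2)[f(x₀) + 2f(x₁) + 2f(x₂) + ... + f(xₙ)]

x_0 = 1.7500, f(x_0) = 0.363636, coefficient = 1
x_1 = 1.9167, f(x_1) = 0.342857, coefficient = 2
x_2 = 2.0833, f(x_2) = 0.324324, coefficient = 2
x_3 = 2.2500, f(x_3) = 0.307692, coefficient = 2
x_4 = 2.4167, f(x_4) = 0.292683, coefficient = 2
x_5 = 2.5833, f(x_5) = 0.279070, coefficient = 2
x_6 = 2.7500, f(x_6) = 0.266667, coefficient = 2
x_7 = 2.9167, f(x_7) = 0.255319, coefficient = 2
x_8 = 3.0833, f(x_8) = 0.244898, coefficient = 2
x_9 = 3.2500, f(x_9) = 0.235294, coefficient = 2
x_10 = 3.4167, f(x_10) = 0.226415, coefficient = 2
x_11 = 3.5833, f(x_11) = 0.218182, coefficient = 2
x_12 = 3.7500, f(x_12) = 0.210526, coefficient = 1

I ≈ (0.166667/2) × 6.560965 = 0.546747
Exact value: 0.546544
Error: 0.000203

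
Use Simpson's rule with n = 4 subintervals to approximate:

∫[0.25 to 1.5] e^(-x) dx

f(x) = e^(-x)
a = 0.25, b = 1.5, n = 4
h = (b - a)/n = 0.312500

Simpson's rule: (h/3)[f(x₀) + 4f(x₁) + 2f(x₂) + ... + f(xₙ)]

x_0 = 0.2500, f(x_0) = 0.778801, coefficient = 1
x_1 = 0.5625, f(x_1) = 0.569783, coefficient = 4
x_2 = 0.8750, f(x_2) = 0.416862, coefficient = 2
x_3 = 1.1875, f(x_3) = 0.304983, coefficient = 4
x_4 = 1.5000, f(x_4) = 0.223130, coefficient = 1

I ≈ (0.312500/3) × 5.334717 = 0.555700
Exact value: 0.555671
Error: 0.000029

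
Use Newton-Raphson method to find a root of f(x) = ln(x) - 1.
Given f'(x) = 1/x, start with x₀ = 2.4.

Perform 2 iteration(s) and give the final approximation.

f(x) = ln(x) - 1
f'(x) = 1/x
x₀ = 2.4

Newton-Raphson formula: x_{n+1} = x_n - f(x_n)/f'(x_n)

Iteration 1:
  f(2.400000) = -0.124531
  f'(2.400000) = 0.416667
  x_1 = 2.400000 - (-0.124531)/0.416667 = 2.698875
Iteration 2:
  f(2.698875) = -0.007165
  f'(2.698875) = 0.370525
  x_2 = 2.698875 - (-0.007165)/0.370525 = 2.718212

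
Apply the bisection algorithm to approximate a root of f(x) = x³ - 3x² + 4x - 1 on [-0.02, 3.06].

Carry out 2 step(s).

f(x) = x³ - 3x² + 4x - 1
Initial interval: [-0.02, 3.06]

Iteration 1:
  c_1 = (-0.020000 + 3.060000)/2 = 1.520000
  f(c_1) = f(1.520000) = 1.660608
  f(a) × f(c) < 0, new interval: [-0.020000, 1.520000]
Iteration 2:
  c_2 = (-0.020000 + 1.520000)/2 = 0.750000
  f(c_2) = f(0.750000) = 0.734375
  f(a) × f(c) < 0, new interval: [-0.020000, 0.750000]

After 2 iteration(s), the approximation is c_2 = 0.750000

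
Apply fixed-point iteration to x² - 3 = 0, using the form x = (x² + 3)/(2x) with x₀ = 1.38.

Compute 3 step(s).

Equation: x² - 3 = 0
Fixed-point form: x = (x² + 3)/(2x)
x₀ = 1.38

x_1 = g(1.380000) = 1.776957
x_2 = g(1.776957) = 1.732618
x_3 = g(1.732618) = 1.732051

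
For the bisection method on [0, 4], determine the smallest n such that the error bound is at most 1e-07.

We need (b-a)/2^n ≤ 1e-07
(4 - 0)/2^n ≤ 1e-07
4/2^n ≤ 1e-07
2^n ≥ 40000000
n ≥ log₂(40000000) = 25.25
n ≥ 26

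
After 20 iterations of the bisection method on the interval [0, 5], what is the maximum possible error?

Bisection error bound: |error| ≤ (b-a)/2^n
|error| ≤ (5 - 0)/2^20 = 5/2^20
|error| ≤ 0.0000047684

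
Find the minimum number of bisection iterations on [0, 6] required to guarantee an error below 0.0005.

We need (b-a)/2^n ≤ 0.0005
(6 - 0)/2^n ≤ 0.0005
6/2^n ≤ 0.0005
2^n ≥ 12000
n ≥ log₂(12000) = 13.55
n ≥ 14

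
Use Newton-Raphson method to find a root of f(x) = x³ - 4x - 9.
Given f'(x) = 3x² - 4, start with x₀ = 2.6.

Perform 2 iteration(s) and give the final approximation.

f(x) = x³ - 4x - 9
f'(x) = 3x² - 4
x₀ = 2.6

Newton-Raphson formula: x_{n+1} = x_n - f(x_n)/f'(x_n)

Iteration 1:
  f(2.600000) = -1.824000
  f'(2.600000) = 16.280000
  x_1 = 2.600000 - (-1.824000)/16.280000 = 2.712039
Iteration 2:
  f(2.712039) = 0.099318
  f'(2.712039) = 18.065472
  x_2 = 2.712039 - 0.099318/18.065472 = 2.706542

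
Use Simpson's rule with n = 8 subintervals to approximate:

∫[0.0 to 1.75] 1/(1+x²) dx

f(x) = 1/(1+x²)
a = 0.0, b = 1.75, n = 8
h = (b - a)/n = 0.218750

Simpson's rule: (h/3)[f(x₀) + 4f(x₁) + 2f(x₂) + ... + f(xₙ)]

x_0 = 0.0000, f(x_0) = 1.000000, coefficient = 1
x_1 = 0.2188, f(x_1) = 0.954334, coefficient = 4
x_2 = 0.4375, f(x_2) = 0.839344, coefficient = 2
x_3 = 0.6562, f(x_3) = 0.698976, coefficient = 4
x_4 = 0.8750, f(x_4) = 0.566372, coefficient = 2
x_5 = 1.0938, f(x_5) = 0.455313, coefficient = 4
x_6 = 1.3125, f(x_6) = 0.367288, coefficient = 2
x_7 = 1.5312, f(x_7) = 0.298978, coefficient = 4
x_8 = 1.7500, f(x_8) = 0.246154, coefficient = 1

I ≈ (0.218750/3) × 14.422568 = 1.051646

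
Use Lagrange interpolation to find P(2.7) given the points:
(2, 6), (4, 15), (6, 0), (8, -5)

Lagrange interpolation formula:
P(x) = Σ yᵢ × Lᵢ(x)
where Lᵢ(x) = Π_{j≠i} (x - xⱼ)/(xᵢ - xⱼ)

L_0(2.7) = (2.7 - 4)/(2 - 4) × (2.7 - 6)/(2 - 6) × (2.7 - 8)/(2 - 8) = 0.473687
L_1(2.7) = (2.7 - 2)/(4 - 2) × (2.7 - 6)/(4 - 6) × (2.7 - 8)/(4 - 8) = 0.765188
L_2(2.7) = (2.7 - 2)/(6 - 2) × (2.7 - 4)/(6 - 4) × (2.7 - 8)/(6 - 8) = -0.301438
L_3(2.7) = (2.7 - 2)/(8 - 2) × (2.7 - 4)/(8 - 4) × (2.7 - 6)/(8 - 6) = 0.062562

P(2.7) = 6×L_0(2.7) + 15×L_1(2.7) + 0×L_2(2.7) + (-5)×L_3(2.7)
P(2.7) = 14.007125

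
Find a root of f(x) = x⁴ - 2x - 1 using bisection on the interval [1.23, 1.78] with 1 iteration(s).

f(x) = x⁴ - 2x - 1
Initial interval: [1.23, 1.78]

Iteration 1:
  c_1 = (1.230000 + 1.780000)/2 = 1.505000
  f(c_1) = f(1.505000) = 1.120338
  f(a) × f(c) < 0, new interval: [1.230000, 1.505000]

After 1 iteration(s), the approximation is c_1 = 1.505000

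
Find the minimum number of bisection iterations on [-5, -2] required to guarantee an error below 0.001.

We need (b-a)/2^n ≤ 0.001
(-2 - (-5))/2^n ≤ 0.001
3/2^n ≤ 0.001
2^n ≥ 3000
n ≥ log₂(3000) = 11.55
n ≥ 12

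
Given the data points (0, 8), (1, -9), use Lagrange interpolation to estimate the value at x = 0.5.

Lagrange interpolation formula:
P(x) = Σ yᵢ × Lᵢ(x)
where Lᵢ(x) = Π_{j≠i} (x - xⱼ)/(xᵢ - xⱼ)

L_0(0.5) = (0.5 - 1)/(0 - 1) = 0.500000
L_1(0.5) = (0.5 - 0)/(1 - 0) = 0.500000

P(0.5) = 8×L_0(0.5) + (-9)×L_1(0.5)
P(0.5) = -0.500000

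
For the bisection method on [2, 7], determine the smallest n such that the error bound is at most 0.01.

We need (b-a)/2^n ≤ 0.01
(7 - 2)/2^n ≤ 0.01
5/2^n ≤ 0.01
2^n ≥ 500
n ≥ log₂(500) = 8.97
n ≥ 9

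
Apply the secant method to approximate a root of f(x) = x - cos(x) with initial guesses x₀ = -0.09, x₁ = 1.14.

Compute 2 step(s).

f(x) = x - cos(x)
x₀ = -0.09, x₁ = 1.14

Secant formula: x_{n+1} = x_n - f(x_n)(x_n - x_{n-1})/(f(x_n) - f(x_{n-1}))

Iteration 1:
  f(-0.090000) = -1.085953
  f(1.140000) = 0.722405
  x_2 = 1.140000 - 0.722405×(1.140000 - (-0.090000))/(0.722405 - (-1.085953))
       = 0.648638
Iteration 2:
  f(1.140000) = 0.722405
  f(0.648638) = -0.148270
  x_3 = 0.648638 - (-0.148270)×(0.648638 - 1.140000)/(-0.148270 - 0.722405)
       = 0.732313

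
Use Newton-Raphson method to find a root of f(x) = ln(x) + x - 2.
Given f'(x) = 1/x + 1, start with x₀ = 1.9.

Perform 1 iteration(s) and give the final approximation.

f(x) = ln(x) + x - 2
f'(x) = 1/x + 1
x₀ = 1.9

Newton-Raphson formula: x_{n+1} = x_n - f(x_n)/f'(x_n)

Iteration 1:
  f(1.900000) = 0.541854
  f'(1.900000) = 1.526316
  x_1 = 1.900000 - 0.541854/1.526316 = 1.544992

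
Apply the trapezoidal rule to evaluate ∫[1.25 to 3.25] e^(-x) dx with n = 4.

f(x) = e^(-x)
a = 1.25, b = 3.25, n = 4
h = (b - a)/n = 0.500000

Trapezoidal rule: (h/2)[f(x₀) + 2f(x₁) + 2f(x₂) + ... + f(xₙ)]

x_0 = 1.2500, f(x_0) = 0.286505, coefficient = 1
x_1 = 1.7500, f(x_1) = 0.173774, coefficient = 2
x_2 = 2.2500, f(x_2) = 0.105399, coefficient = 2
x_3 = 2.7500, f(x_3) = 0.063928, coefficient = 2
x_4 = 3.2500, f(x_4) = 0.038774, coefficient = 1

I ≈ (0.500000/2) × 1.011481 = 0.252870
Exact value: 0.247731
Error: 0.005140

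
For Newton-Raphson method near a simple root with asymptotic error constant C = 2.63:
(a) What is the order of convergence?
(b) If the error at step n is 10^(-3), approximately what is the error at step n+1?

(a) Newton-Raphson has quadratic (order 2) convergence near simple roots.
    This means |e_{n+1}| ≈ C|e_n|².

(b) With |e_n| = 10^(-3) and C = 2.63:
    |e_{n+1}| ≈ 2.63 × (10^(-3))² = 2.63 × 10^(-6)

(a) 2 (quadratic); (b) |e_{n+1}| ≈ 2.630e-06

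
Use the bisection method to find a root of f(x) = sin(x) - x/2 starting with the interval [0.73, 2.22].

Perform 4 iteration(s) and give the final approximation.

f(x) = sin(x) - x/2
Initial interval: [0.73, 2.22]

Iteration 1:
  c_1 = (0.730000 + 2.220000)/2 = 1.475000
  f(c_1) = f(1.475000) = 0.257915
  f(a) × f(c) ≥ 0, new interval: [1.475000, 2.220000]
Iteration 2:
  c_2 = (1.475000 + 2.220000)/2 = 1.847500
  f(c_2) = f(1.847500) = 0.038211
  f(a) × f(c) ≥ 0, new interval: [1.847500, 2.220000]
Iteration 3:
  c_3 = (1.847500 + 2.220000)/2 = 2.033750
  f(c_3) = f(2.033750) = -0.122138
  f(a) × f(c) < 0, new interval: [1.847500, 2.033750]
Iteration 4:
  c_4 = (1.847500 + 2.033750)/2 = 1.940625
  f(c_4) = f(1.940625) = -0.037923
  f(a) × f(c) < 0, new interval: [1.847500, 1.940625]

After 4 iteration(s), the approximation is c_4 = 1.940625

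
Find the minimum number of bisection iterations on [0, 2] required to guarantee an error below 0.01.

We need (b-a)/2^n ≤ 0.01
(2 - 0)/2^n ≤ 0.01
2/2^n ≤ 0.01
2^n ≥ 200
n ≥ log₂(200) = 7.64
n ≥ 8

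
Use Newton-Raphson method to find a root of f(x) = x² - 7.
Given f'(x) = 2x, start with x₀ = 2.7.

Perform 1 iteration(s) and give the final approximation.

f(x) = x² - 7
f'(x) = 2x
x₀ = 2.7

Newton-Raphson formula: x_{n+1} = x_n - f(x_n)/f'(x_n)

Iteration 1:
  f(2.700000) = 0.290000
  f'(2.700000) = 5.400000
  x_1 = 2.700000 - 0.290000/5.400000 = 2.646296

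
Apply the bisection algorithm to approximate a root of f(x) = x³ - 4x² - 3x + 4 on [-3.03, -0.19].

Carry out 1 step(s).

f(x) = x³ - 4x² - 3x + 4
Initial interval: [-3.03, -0.19]

Iteration 1:
  c_1 = (-3.030000 + (-0.190000))/2 = -1.610000
  f(c_1) = f(-1.610000) = -5.711681
  f(a) × f(c) ≥ 0, new interval: [-1.610000, -0.190000]

After 1 iteration(s), the approximation is c_1 = -1.610000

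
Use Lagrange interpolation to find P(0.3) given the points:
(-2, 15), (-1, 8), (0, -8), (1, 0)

Lagrange interpolation formula:
P(x) = Σ yᵢ × Lᵢ(x)
where Lᵢ(x) = Π_{j≠i} (x - xⱼ)/(xᵢ - xⱼ)

L_0(0.3) = (0.3 - (-1))/(-2 - (-1)) × (0.3 - 0)/(-2 - 0) × (0.3 - 1)/(-2 - 1) = 0.045500
L_1(0.3) = (0.3 - (-2))/(-1 - (-2)) × (0.3 - 0)/(-1 - 0) × (0.3 - 1)/(-1 - 1) = -0.241500
L_2(0.3) = (0.3 - (-2))/(0 - (-2)) × (0.3 - (-1))/(0 - (-1)) × (0.3 - 1)/(0 - 1) = 1.046500
L_3(0.3) = (0.3 - (-2))/(1 - (-2)) × (0.3 - (-1))/(1 - (-1)) × (0.3 - 0)/(1 - 0) = 0.149500

P(0.3) = 15×L_0(0.3) + 8×L_1(0.3) + (-8)×L_2(0.3) + 0×L_3(0.3)
P(0.3) = -9.621500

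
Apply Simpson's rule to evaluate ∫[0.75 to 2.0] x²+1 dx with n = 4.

f(x) = x²+1
a = 0.75, b = 2.0, n = 4
h = (b - a)/n = 0.312500

Simpson's rule: (h/3)[f(x₀) + 4f(x₁) + 2f(x₂) + ... + f(xₙ)]

x_0 = 0.7500, f(x_0) = 1.562500, coefficient = 1
x_1 = 1.0625, f(x_1) = 2.128906, coefficient = 4
x_2 = 1.3750, f(x_2) = 2.890625, coefficient = 2
x_3 = 1.6875, f(x_3) = 3.847656, coefficient = 4
x_4 = 2.0000, f(x_4) = 5.000000, coefficient = 1

I ≈ (0.312500/3) × 36.250000 = 3.776042
Exact value: 3.776042
Error: 0.000000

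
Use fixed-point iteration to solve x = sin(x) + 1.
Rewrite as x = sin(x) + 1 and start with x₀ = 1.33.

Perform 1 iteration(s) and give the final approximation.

Equation: x = sin(x) + 1
Fixed-point form: x = sin(x) + 1
x₀ = 1.33

x_1 = g(1.330000) = 1.971148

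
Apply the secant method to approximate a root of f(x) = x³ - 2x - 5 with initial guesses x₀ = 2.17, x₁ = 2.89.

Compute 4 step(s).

f(x) = x³ - 2x - 5
x₀ = 2.17, x₁ = 2.89

Secant formula: x_{n+1} = x_n - f(x_n)(x_n - x_{n-1})/(f(x_n) - f(x_{n-1}))

Iteration 1:
  f(2.170000) = 0.878313
  f(2.890000) = 13.357569
  x_2 = 2.890000 - 13.357569×(2.890000 - 2.170000)/(13.357569 - 0.878313)
       = 2.119325
Iteration 2:
  f(2.890000) = 13.357569
  f(2.119325) = 0.280381
  x_3 = 2.119325 - 0.280381×(2.119325 - 2.890000)/(0.280381 - 13.357569)
       = 2.102801
Iteration 3:
  f(2.119325) = 0.280381
  f(2.102801) = 0.092510
  x_4 = 2.102801 - 0.092510×(2.102801 - 2.119325)/(0.092510 - 0.280381)
       = 2.094665
Iteration 4:
  f(2.102801) = 0.092510
  f(2.094665) = 0.001267
  x_5 = 2.094665 - 0.001267×(2.094665 - 2.102801)/(0.001267 - 0.092510)
       = 2.094552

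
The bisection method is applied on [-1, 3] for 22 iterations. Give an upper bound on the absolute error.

Bisection error bound: |error| ≤ (b-a)/2^n
|error| ≤ (3 - (-1))/2^22 = 4/2^22
|error| ≤ 0.0000009537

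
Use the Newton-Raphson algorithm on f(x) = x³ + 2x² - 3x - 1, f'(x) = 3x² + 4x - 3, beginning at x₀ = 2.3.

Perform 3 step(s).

f(x) = x³ + 2x² - 3x - 1
f'(x) = 3x² + 4x - 3
x₀ = 2.3

Newton-Raphson formula: x_{n+1} = x_n - f(x_n)/f'(x_n)

Iteration 1:
  f(2.300000) = 14.847000
  f'(2.300000) = 22.070000
  x_1 = 2.300000 - 14.847000/22.070000 = 1.627277
Iteration 2:
  f(1.627277) = 3.723307
  f'(1.627277) = 11.453197
  x_2 = 1.627277 - 3.723307/11.453197 = 1.302188
Iteration 3:
  f(1.302188) = 0.692935
  f'(1.302188) = 7.295832
  x_3 = 1.302188 - 0.692935/7.295832 = 1.207211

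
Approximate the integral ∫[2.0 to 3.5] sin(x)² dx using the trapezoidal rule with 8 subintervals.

f(x) = sin(x)²
a = 2.0, b = 3.5, n = 8
h = (b - a)/n = 0.187500

Trapezoidal rule: (h/2)[f(x₀) + 2f(x₁) + 2f(x₂) + ... + f(xₙ)]

x_0 = 2.0000, f(x_0) = 0.826822, coefficient = 1
x_1 = 2.1875, f(x_1) = 0.665512, coefficient = 2
x_2 = 2.3750, f(x_2) = 0.481199, coefficient = 2
x_3 = 2.5625, f(x_3) = 0.299499, coefficient = 2
x_4 = 2.7500, f(x_4) = 0.145665, coefficient = 2
x_5 = 2.9375, f(x_5) = 0.041079, coefficient = 2
x_6 = 3.1250, f(x_6) = 0.000275, coefficient = 2
x_7 = 3.3125, f(x_7) = 0.028926, coefficient = 2
x_8 = 3.5000, f(x_8) = 0.123049, coefficient = 1

I ≈ (0.187500/2) × 4.274181 = 0.400704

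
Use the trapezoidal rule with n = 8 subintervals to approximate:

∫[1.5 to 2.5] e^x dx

f(x) = e^x
a = 1.5, b = 2.5, n = 8
h = (b - a)/n = 0.125000

Trapezoidal rule: (h/2)[f(x₀) + 2f(x₁) + 2f(x₂) + ... + f(xₙ)]

x_0 = 1.5000, f(x_0) = 4.481689, coefficient = 1
x_1 = 1.6250, f(x_1) = 5.078419, coefficient = 2
x_2 = 1.7500, f(x_2) = 5.754603, coefficient = 2
x_3 = 1.8750, f(x_3) = 6.520819, coefficient = 2
x_4 = 2.0000, f(x_4) = 7.389056, coefficient = 2
x_5 = 2.1250, f(x_5) = 8.372897, coefficient = 2
x_6 = 2.2500, f(x_6) = 9.487736, coefficient = 2
x_7 = 2.3750, f(x_7) = 10.751013, coefficient = 2
x_8 = 2.5000, f(x_8) = 12.182494, coefficient = 1

I ≈ (0.125000/2) × 123.373270 = 7.710829
Exact value: 7.700805
Error: 0.010024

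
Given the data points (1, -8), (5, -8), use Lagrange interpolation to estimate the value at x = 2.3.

Lagrange interpolation formula:
P(x) = Σ yᵢ × Lᵢ(x)
where Lᵢ(x) = Π_{j≠i} (x - xⱼ)/(xᵢ - xⱼ)

L_0(2.3) = (2.3 - 5)/(1 - 5) = 0.675000
L_1(2.3) = (2.3 - 1)/(5 - 1) = 0.325000

P(2.3) = (-8)×L_0(2.3) + (-8)×L_1(2.3)
P(2.3) = -8.000000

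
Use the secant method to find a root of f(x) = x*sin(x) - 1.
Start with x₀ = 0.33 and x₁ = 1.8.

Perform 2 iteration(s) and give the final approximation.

f(x) = x*sin(x) - 1
x₀ = 0.33, x₁ = 1.8

Secant formula: x_{n+1} = x_n - f(x_n)(x_n - x_{n-1})/(f(x_n) - f(x_{n-1}))

Iteration 1:
  f(0.330000) = -0.893066
  f(1.800000) = 0.752926
  x_2 = 1.800000 - 0.752926×(1.800000 - 0.330000)/(0.752926 - (-0.893066))
       = 1.127578
Iteration 2:
  f(1.800000) = 0.752926
  f(1.127578) = 0.018627
  x_3 = 1.127578 - 0.018627×(1.127578 - 1.800000)/(0.018627 - 0.752926)
       = 1.110521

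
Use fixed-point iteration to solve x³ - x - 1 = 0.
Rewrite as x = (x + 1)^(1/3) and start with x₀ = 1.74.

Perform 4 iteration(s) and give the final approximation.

Equation: x³ - x - 1 = 0
Fixed-point form: x = (x + 1)^(1/3)
x₀ = 1.74

x_1 = g(1.740000) = 1.399319
x_2 = g(1.399319) = 1.338739
x_3 = g(1.338739) = 1.327376
x_4 = g(1.327376) = 1.325223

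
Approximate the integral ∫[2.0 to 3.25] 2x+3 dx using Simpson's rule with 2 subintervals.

f(x) = 2x+3
a = 2.0, b = 3.25, n = 2
h = (b - a)/n = 0.625000

Simpson's rule: (h/3)[f(x₀) + 4f(x₁) + 2f(x₂) + ... + f(xₙ)]

x_0 = 2.0000, f(x_0) = 7.000000, coefficient = 1
x_1 = 2.6250, f(x_1) = 8.250000, coefficient = 4
x_2 = 3.2500, f(x_2) = 9.500000, coefficient = 1

I ≈ (0.625000/3) × 49.500000 = 10.312500
Exact value: 10.312500
Error: 0.000000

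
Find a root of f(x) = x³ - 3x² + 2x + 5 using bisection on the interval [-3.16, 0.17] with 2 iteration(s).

f(x) = x³ - 3x² + 2x + 5
Initial interval: [-3.16, 0.17]

Iteration 1:
  c_1 = (-3.160000 + 0.170000)/2 = -1.495000
  f(c_1) = f(-1.495000) = -8.036437
  f(a) × f(c) ≥ 0, new interval: [-1.495000, 0.170000]
Iteration 2:
  c_2 = (-1.495000 + 0.170000)/2 = -0.662500
  f(c_2) = f(-0.662500) = 2.067506
  f(a) × f(c) < 0, new interval: [-1.495000, -0.662500]

After 2 iteration(s), the approximation is c_2 = -0.662500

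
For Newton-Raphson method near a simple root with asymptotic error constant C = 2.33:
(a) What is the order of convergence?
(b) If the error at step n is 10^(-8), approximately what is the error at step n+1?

(a) Newton-Raphson has quadratic (order 2) convergence near simple roots.
    This means |e_{n+1}| ≈ C|e_n|².

(b) With |e_n| = 10^(-8) and C = 2.33:
    |e_{n+1}| ≈ 2.33 × (10^(-8))² = 2.33 × 10^(-16)

(a) 2 (quadratic); (b) |e_{n+1}| ≈ 2.330e-16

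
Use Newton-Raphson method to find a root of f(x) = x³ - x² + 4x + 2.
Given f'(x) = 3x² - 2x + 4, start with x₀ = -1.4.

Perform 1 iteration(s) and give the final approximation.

f(x) = x³ - x² + 4x + 2
f'(x) = 3x² - 2x + 4
x₀ = -1.4

Newton-Raphson formula: x_{n+1} = x_n - f(x_n)/f'(x_n)

Iteration 1:
  f(-1.400000) = -8.304000
  f'(-1.400000) = 12.680000
  x_1 = -1.400000 - (-8.304000)/12.680000 = -0.745110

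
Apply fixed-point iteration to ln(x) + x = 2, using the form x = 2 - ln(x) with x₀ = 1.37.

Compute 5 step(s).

Equation: ln(x) + x = 2
Fixed-point form: x = 2 - ln(x)
x₀ = 1.37

x_1 = g(1.370000) = 1.685189
x_2 = g(1.685189) = 1.478122
x_3 = g(1.478122) = 1.609228
x_4 = g(1.609228) = 1.524246
x_5 = g(1.524246) = 1.578500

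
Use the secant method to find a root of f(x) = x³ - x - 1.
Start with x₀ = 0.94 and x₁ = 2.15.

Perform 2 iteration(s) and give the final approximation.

f(x) = x³ - x - 1
x₀ = 0.94, x₁ = 2.15

Secant formula: x_{n+1} = x_n - f(x_n)(x_n - x_{n-1})/(f(x_n) - f(x_{n-1}))

Iteration 1:
  f(0.940000) = -1.109416
  f(2.150000) = 6.788375
  x_2 = 2.150000 - 6.788375×(2.150000 - 0.940000)/(6.788375 - (-1.109416))
       = 1.109971
Iteration 2:
  f(2.150000) = 6.788375
  f(1.109971) = -0.742448
  x_3 = 1.109971 - (-0.742448)×(1.109971 - 2.150000)/(-0.742448 - 6.788375)
       = 1.212505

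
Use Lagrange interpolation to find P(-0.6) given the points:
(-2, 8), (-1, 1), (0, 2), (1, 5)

Lagrange interpolation formula:
P(x) = Σ yᵢ × Lᵢ(x)
where Lᵢ(x) = Π_{j≠i} (x - xⱼ)/(xᵢ - xⱼ)

L_0(-0.6) = (-0.6 - (-1))/(-2 - (-1)) × (-0.6 - 0)/(-2 - 0) × (-0.6 - 1)/(-2 - 1) = -0.064000
L_1(-0.6) = (-0.6 - (-2))/(-1 - (-2)) × (-0.6 - 0)/(-1 - 0) × (-0.6 - 1)/(-1 - 1) = 0.672000
L_2(-0.6) = (-0.6 - (-2))/(0 - (-2)) × (-0.6 - (-1))/(0 - (-1)) × (-0.6 - 1)/(0 - 1) = 0.448000
L_3(-0.6) = (-0.6 - (-2))/(1 - (-2)) × (-0.6 - (-1))/(1 - (-1)) × (-0.6 - 0)/(1 - 0) = -0.056000

P(-0.6) = 8×L_0(-0.6) + 1×L_1(-0.6) + 2×L_2(-0.6) + 5×L_3(-0.6)
P(-0.6) = 0.776000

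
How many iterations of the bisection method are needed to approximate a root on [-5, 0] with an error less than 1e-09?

We need (b-a)/2^n ≤ 1e-09
(0 - (-5))/2^n ≤ 1e-09
5/2^n ≤ 1e-09
2^n ≥ 5000000000
n ≥ log₂(5000000000) = 32.22
n ≥ 33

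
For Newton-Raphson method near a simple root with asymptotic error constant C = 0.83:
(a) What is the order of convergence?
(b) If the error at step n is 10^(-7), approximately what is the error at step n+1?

(a) Newton-Raphson has quadratic (order 2) convergence near simple roots.
    This means |e_{n+1}| ≈ C|e_n|².

(b) With |e_n| = 10^(-7) and C = 0.83:
    |e_{n+1}| ≈ 0.83 × (10^(-7))² = 0.83 × 10^(-14)

(a) 2 (quadratic); (b) |e_{n+1}| ≈ 8.300e-15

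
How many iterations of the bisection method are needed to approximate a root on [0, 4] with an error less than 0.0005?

We need (b-a)/2^n ≤ 0.0005
(4 - 0)/2^n ≤ 0.0005
4/2^n ≤ 0.0005
2^n ≥ 8000
n ≥ log₂(8000) = 12.97
n ≥ 13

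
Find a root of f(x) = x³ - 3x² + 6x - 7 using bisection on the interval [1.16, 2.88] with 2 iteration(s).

f(x) = x³ - 3x² + 6x - 7
Initial interval: [1.16, 2.88]

Iteration 1:
  c_1 = (1.160000 + 2.880000)/2 = 2.020000
  f(c_1) = f(2.020000) = 1.121208
  f(a) × f(c) < 0, new interval: [1.160000, 2.020000]
Iteration 2:
  c_2 = (1.160000 + 2.020000)/2 = 1.590000
  f(c_2) = f(1.590000) = -1.024621
  f(a) × f(c) ≥ 0, new interval: [1.590000, 2.020000]

After 2 iteration(s), the approximation is c_2 = 1.590000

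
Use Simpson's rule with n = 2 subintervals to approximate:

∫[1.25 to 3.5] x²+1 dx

f(x) = x²+1
a = 1.25, b = 3.5, n = 2
h = (b - a)/n = 1.125000

Simpson's rule: (h/3)[f(x₀) + 4f(x₁) + 2f(x₂) + ... + f(xₙ)]

x_0 = 1.2500, f(x_0) = 2.562500, coefficient = 1
x_1 = 2.3750, f(x_1) = 6.640625, coefficient = 4
x_2 = 3.5000, f(x_2) = 13.250000, coefficient = 1

I ≈ (1.125000/3) × 42.375000 = 15.890625
Exact value: 15.890625
Error: 0.000000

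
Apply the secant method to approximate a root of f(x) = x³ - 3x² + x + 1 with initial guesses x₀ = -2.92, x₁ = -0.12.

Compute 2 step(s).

f(x) = x³ - 3x² + x + 1
x₀ = -2.92, x₁ = -0.12

Secant formula: x_{n+1} = x_n - f(x_n)(x_n - x_{n-1})/(f(x_n) - f(x_{n-1}))

Iteration 1:
  f(-2.920000) = -52.396288
  f(-0.120000) = 0.835072
  x_2 = -0.120000 - 0.835072×(-0.120000 - (-2.920000))/(0.835072 - (-52.396288))
       = -0.163925
Iteration 2:
  f(-0.120000) = 0.835072
  f(-0.163925) = 0.751055
  x_3 = -0.163925 - 0.751055×(-0.163925 - (-0.120000))/(0.751055 - 0.835072)
       = -0.556589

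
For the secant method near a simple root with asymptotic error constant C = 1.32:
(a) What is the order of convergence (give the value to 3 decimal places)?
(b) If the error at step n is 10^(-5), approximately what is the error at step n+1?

(a) Secant method has superlinear convergence with order φ = (1+√5)/2 ≈ 1.618.
    This means |e_{n+1}| ≈ C|e_n|^1.618.

(b) With |e_n| = 10^(-5) and C = 1.32:
    |e_{n+1}| ≈ 1.32 × (10^(-5))^1.618 = 1.32 × 10^(-8.09)

(a) ≈ 1.618 (golden ratio); (b) |e_{n+1}| ≈ 1.073e-08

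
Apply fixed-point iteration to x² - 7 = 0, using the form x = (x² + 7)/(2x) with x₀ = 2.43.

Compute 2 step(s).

Equation: x² - 7 = 0
Fixed-point form: x = (x² + 7)/(2x)
x₀ = 2.43

x_1 = g(2.430000) = 2.655329
x_2 = g(2.655329) = 2.645769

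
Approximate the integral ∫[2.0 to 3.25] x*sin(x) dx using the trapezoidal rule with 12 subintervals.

f(x) = x*sin(x)
a = 2.0, b = 3.25, n = 12
h = (b - a)/n = 0.104167

Trapezoidal rule: (h/2)[f(x₀) + 2f(x₁) + 2f(x₂) + ... + f(xₙ)]

x_0 = 2.0000, f(x_0) = 1.818595, coefficient = 1
x_1 = 2.1042, f(x_1) = 1.811894, coefficient = 2
x_2 = 2.2083, f(x_2) = 1.774538, coefficient = 2
x_3 = 2.3125, f(x_3) = 1.705050, coefficient = 2
x_4 = 2.4167, f(x_4) = 1.602443, coefficient = 2
x_5 = 2.5208, f(x_5) = 1.466250, coefficient = 2
x_6 = 2.6250, f(x_6) = 1.296541, coefficient = 2
x_7 = 2.7292, f(x_7) = 1.093940, coefficient = 2
x_8 = 2.8333, f(x_8) = 0.859635, coefficient = 2
x_9 = 2.9375, f(x_9) = 0.595369, coefficient = 2
x_10 = 3.0417, f(x_10) = 0.303436, coefficient = 2
x_11 = 3.1458, f(x_11) = -0.013340, coefficient = 2
x_12 = 3.2500, f(x_12) = -0.351634, coefficient = 1

I ≈ (0.104167/2) × 26.458471 = 1.378045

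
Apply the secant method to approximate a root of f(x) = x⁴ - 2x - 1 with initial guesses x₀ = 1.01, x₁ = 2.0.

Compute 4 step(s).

f(x) = x⁴ - 2x - 1
x₀ = 1.01, x₁ = 2.0

Secant formula: x_{n+1} = x_n - f(x_n)(x_n - x_{n-1})/(f(x_n) - f(x_{n-1}))

Iteration 1:
  f(1.010000) = -1.979396
  f(2.000000) = 11.000000
  x_2 = 2.000000 - 11.000000×(2.000000 - 1.010000)/(11.000000 - (-1.979396))
       = 1.160978
Iteration 2:
  f(2.000000) = 11.000000
  f(1.160978) = -1.505203
  x_3 = 1.160978 - (-1.505203)×(1.160978 - 2.000000)/(-1.505203 - 11.000000)
       = 1.261968
Iteration 3:
  f(1.160978) = -1.505203
  f(1.261968) = -0.987680
  x_4 = 1.261968 - (-0.987680)×(1.261968 - 1.160978)/(-0.987680 - (-1.505203))
       = 1.454704
Iteration 4:
  f(1.261968) = -0.987680
  f(1.454704) = 0.568744
  x_5 = 1.454704 - 0.568744×(1.454704 - 1.261968)/(0.568744 - (-0.987680))
       = 1.384275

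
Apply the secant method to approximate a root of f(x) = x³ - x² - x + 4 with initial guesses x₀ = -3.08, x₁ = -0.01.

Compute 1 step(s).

f(x) = x³ - x² - x + 4
x₀ = -3.08, x₁ = -0.01

Secant formula: x_{n+1} = x_n - f(x_n)(x_n - x_{n-1})/(f(x_n) - f(x_{n-1}))

Iteration 1:
  f(-3.080000) = -31.624512
  f(-0.010000) = 4.009899
  x_2 = -0.010000 - 4.009899×(-0.010000 - (-3.080000))/(4.009899 - (-31.624512))
       = -0.355464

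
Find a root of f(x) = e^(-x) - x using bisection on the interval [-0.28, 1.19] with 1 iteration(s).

f(x) = e^(-x) - x
Initial interval: [-0.28, 1.19]

Iteration 1:
  c_1 = (-0.280000 + 1.190000)/2 = 0.455000
  f(c_1) = f(0.455000) = 0.179448
  f(a) × f(c) ≥ 0, new interval: [0.455000, 1.190000]

After 1 iteration(s), the approximation is c_1 = 0.455000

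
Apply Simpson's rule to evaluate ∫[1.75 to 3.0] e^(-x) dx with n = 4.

f(x) = e^(-x)
a = 1.75, b = 3.0, n = 4
h = (b - a)/n = 0.312500

Simpson's rule: (h/3)[f(x₀) + 4f(x₁) + 2f(x₂) + ... + f(xₙ)]

x_0 = 1.7500, f(x_0) = 0.173774, coefficient = 1
x_1 = 2.0625, f(x_1) = 0.127136, coefficient = 4
x_2 = 2.3750, f(x_2) = 0.093014, coefficient = 2
x_3 = 2.6875, f(x_3) = 0.068051, coefficient = 4
x_4 = 3.0000, f(x_4) = 0.049787, coefficient = 1

I ≈ (0.312500/3) × 1.190336 = 0.123993
Exact value: 0.123987
Error: 0.000006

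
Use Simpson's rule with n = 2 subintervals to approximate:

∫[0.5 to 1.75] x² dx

f(x) = x²
a = 0.5, b = 1.75, n = 2
h = (b - a)/n = 0.625000

Simpson's rule: (h/3)[f(x₀) + 4f(x₁) + 2f(x₂) + ... + f(xₙ)]

x_0 = 0.5000, f(x_0) = 0.250000, coefficient = 1
x_1 = 1.1250, f(x_1) = 1.265625, coefficient = 4
x_2 = 1.7500, f(x_2) = 3.062500, coefficient = 1

I ≈ (0.625000/3) × 8.375000 = 1.744792
Exact value: 1.744792
Error: 0.000000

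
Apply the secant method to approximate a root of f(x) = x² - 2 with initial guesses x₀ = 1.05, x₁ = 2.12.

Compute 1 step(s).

f(x) = x² - 2
x₀ = 1.05, x₁ = 2.12

Secant formula: x_{n+1} = x_n - f(x_n)(x_n - x_{n-1})/(f(x_n) - f(x_{n-1}))

Iteration 1:
  f(1.050000) = -0.897500
  f(2.120000) = 2.494400
  x_2 = 2.120000 - 2.494400×(2.120000 - 1.050000)/(2.494400 - (-0.897500))
       = 1.333123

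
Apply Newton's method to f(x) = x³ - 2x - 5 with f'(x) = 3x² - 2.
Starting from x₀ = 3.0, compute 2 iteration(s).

f(x) = x³ - 2x - 5
f'(x) = 3x² - 2
x₀ = 3.0

Newton-Raphson formula: x_{n+1} = x_n - f(x_n)/f'(x_n)

Iteration 1:
  f(3.000000) = 16.000000
  f'(3.000000) = 25.000000
  x_1 = 3.000000 - 16.000000/25.000000 = 2.360000
Iteration 2:
  f(2.360000) = 3.424256
  f'(2.360000) = 14.708800
  x_2 = 2.360000 - 3.424256/14.708800 = 2.127197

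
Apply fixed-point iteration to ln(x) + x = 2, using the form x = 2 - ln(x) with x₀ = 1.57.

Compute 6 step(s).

Equation: ln(x) + x = 2
Fixed-point form: x = 2 - ln(x)
x₀ = 1.57

x_1 = g(1.570000) = 1.548924
x_2 = g(1.548924) = 1.562439
x_3 = g(1.562439) = 1.553752
x_4 = g(1.553752) = 1.559327
x_5 = g(1.559327) = 1.555745
x_6 = g(1.555745) = 1.558045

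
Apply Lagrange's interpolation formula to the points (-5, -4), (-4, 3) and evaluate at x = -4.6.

Lagrange interpolation formula:
P(x) = Σ yᵢ × Lᵢ(x)
where Lᵢ(x) = Π_{j≠i} (x - xⱼ)/(xᵢ - xⱼ)

L_0(-4.6) = (-4.6 - (-4))/(-5 - (-4)) = 0.600000
L_1(-4.6) = (-4.6 - (-5))/(-4 - (-5)) = 0.400000

P(-4.6) = (-4)×L_0(-4.6) + 3×L_1(-4.6)
P(-4.6) = -1.200000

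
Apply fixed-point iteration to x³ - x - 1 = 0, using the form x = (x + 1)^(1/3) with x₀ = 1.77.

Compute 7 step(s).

Equation: x³ - x - 1 = 0
Fixed-point form: x = (x + 1)^(1/3)
x₀ = 1.77

x_1 = g(1.770000) = 1.404408
x_2 = g(1.404408) = 1.339685
x_3 = g(1.339685) = 1.327555
x_4 = g(1.327555) = 1.325257
x_5 = g(1.325257) = 1.324820
x_6 = g(1.324820) = 1.324737
x_7 = g(1.324737) = 1.324722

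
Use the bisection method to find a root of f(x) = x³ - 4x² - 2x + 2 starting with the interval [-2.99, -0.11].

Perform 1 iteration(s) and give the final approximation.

f(x) = x³ - 4x² - 2x + 2
Initial interval: [-2.99, -0.11]

Iteration 1:
  c_1 = (-2.990000 + (-0.110000))/2 = -1.550000
  f(c_1) = f(-1.550000) = -8.233875
  f(a) × f(c) ≥ 0, new interval: [-1.550000, -0.110000]

After 1 iteration(s), the approximation is c_1 = -1.550000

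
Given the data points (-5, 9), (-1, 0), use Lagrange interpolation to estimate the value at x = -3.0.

Lagrange interpolation formula:
P(x) = Σ yᵢ × Lᵢ(x)
where Lᵢ(x) = Π_{j≠i} (x - xⱼ)/(xᵢ - xⱼ)

L_0(-3.0) = (-3.0 - (-1))/(-5 - (-1)) = 0.500000
L_1(-3.0) = (-3.0 - (-5))/(-1 - (-5)) = 0.500000

P(-3.0) = 9×L_0(-3.0) + 0×L_1(-3.0)
P(-3.0) = 4.500000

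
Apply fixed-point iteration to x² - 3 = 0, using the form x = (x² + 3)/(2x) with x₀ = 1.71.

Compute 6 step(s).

Equation: x² - 3 = 0
Fixed-point form: x = (x² + 3)/(2x)
x₀ = 1.71

x_1 = g(1.710000) = 1.732193
x_2 = g(1.732193) = 1.732051
x_3 = g(1.732051) = 1.732051
x_4 = g(1.732051) = 1.732051
x_5 = g(1.732051) = 1.732051
x_6 = g(1.732051) = 1.732051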